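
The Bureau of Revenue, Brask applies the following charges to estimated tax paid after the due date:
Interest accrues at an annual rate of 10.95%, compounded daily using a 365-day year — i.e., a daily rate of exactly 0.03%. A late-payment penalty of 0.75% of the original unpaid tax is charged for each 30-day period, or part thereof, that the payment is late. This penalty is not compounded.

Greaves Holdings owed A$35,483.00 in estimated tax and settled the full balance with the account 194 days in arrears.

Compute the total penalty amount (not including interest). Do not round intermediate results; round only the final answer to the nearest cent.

A$1,862.86

Penalty periods: ⌈194/30⌉ = 7; penalty = 7 × 0.75% × A$35,483.00 = A$1,862.86…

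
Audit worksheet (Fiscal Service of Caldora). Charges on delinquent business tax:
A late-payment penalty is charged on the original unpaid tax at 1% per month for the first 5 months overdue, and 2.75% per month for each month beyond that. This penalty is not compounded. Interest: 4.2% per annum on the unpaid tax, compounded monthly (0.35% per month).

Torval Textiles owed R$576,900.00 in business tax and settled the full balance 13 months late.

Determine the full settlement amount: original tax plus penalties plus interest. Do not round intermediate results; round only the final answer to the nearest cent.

Penalty, months 1–5: 5 × 1% × R$576,900.00 = R$28,845.00
Penalty, months 6–13: 8 × 2.75% × R$576,900.00 = R$126,918.00
Interest: R$576,900.00 × ((1 + 0.0035)^13 − 1) = R$576,900.00 × 0.0464679… = R$26,807.3143…
Total = R$576,900.00 + R$155,763.0000 + R$26,807.3143… = R$759,470.31

R$759,470.31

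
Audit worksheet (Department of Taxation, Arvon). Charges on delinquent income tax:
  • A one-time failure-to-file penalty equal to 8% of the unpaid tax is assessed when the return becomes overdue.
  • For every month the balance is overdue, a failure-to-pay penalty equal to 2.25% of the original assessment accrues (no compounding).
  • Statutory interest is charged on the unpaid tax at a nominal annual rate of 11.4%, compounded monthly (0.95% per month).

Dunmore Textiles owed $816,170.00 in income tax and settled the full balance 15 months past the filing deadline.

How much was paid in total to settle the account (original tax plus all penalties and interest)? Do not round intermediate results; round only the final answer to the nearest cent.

Failure-to-file penalty: 8% × $816,170.00 = $65,293.60
Failure-to-pay penalty = 2.25% × $816,170.00 × 15 mo = $275,457.38…
Interest: $816,170.00 × ((1 + 0.0095)^15 − 1) = $816,170.00 × 0.1523777… = $124,366.1153…
Total = $816,170.00 + $340,750.9750 + $124,366.1153… = $1,281,287.09

$1,281,287.09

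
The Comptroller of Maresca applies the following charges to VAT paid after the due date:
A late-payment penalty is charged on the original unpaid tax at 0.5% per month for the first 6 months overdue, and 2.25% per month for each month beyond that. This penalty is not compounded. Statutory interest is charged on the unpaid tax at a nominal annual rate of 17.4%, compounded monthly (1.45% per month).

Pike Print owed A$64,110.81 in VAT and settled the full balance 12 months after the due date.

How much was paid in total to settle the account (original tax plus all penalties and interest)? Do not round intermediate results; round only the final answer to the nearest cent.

A$86,778.44

Penalty, months 1–6: 6 × 0.5% × A$64,110.81 = A$1,923.32…
Penalty, months 7–12: 6 × 2.25% × A$64,110.81 = A$8,654.96…
Interest: A$64,110.81 × ((1 + 0.0145)^12 − 1) = A$64,110.81 × 0.1885696… = A$12,089.3495…
Total = A$64,110.81 + A$10,578.2837… + A$12,089.3495… = A$86,778.44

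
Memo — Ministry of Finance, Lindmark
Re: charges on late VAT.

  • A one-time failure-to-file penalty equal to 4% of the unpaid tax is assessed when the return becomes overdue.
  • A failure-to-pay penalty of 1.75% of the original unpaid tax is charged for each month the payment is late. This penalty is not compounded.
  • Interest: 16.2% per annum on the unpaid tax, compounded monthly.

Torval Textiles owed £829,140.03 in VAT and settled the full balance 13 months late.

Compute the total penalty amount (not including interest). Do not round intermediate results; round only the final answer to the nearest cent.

£221,794.96

Failure-to-file penalty: 4% × £829,140.03 = £33,165.60…
Failure-to-pay penalty: 13 × 1.75% × £829,140.03 = £188,629.36…
Total penalty = £33,165.60… + £188,629.36… = £221,794.96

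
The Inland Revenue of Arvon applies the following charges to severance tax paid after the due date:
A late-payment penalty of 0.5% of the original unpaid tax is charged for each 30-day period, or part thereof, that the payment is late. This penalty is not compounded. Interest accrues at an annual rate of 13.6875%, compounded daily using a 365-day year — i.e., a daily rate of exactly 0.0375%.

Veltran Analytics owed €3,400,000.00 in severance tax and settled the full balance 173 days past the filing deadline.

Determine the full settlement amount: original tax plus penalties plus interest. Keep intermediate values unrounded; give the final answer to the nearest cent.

€3,729,843.05

Penalty periods: ⌈173/30⌉ = 6; penalty = 6 × 0.5% × €3,400,000.00 = €102,000.00
Interest: €3,400,000.00 × ((1 + 0.000375)^173 − 1) = €3,400,000.00 × 0.06701266… = €227,843.0501…
Total = €3,400,000.00 + €102,000.0000 + €227,843.0501… = €3,729,843.05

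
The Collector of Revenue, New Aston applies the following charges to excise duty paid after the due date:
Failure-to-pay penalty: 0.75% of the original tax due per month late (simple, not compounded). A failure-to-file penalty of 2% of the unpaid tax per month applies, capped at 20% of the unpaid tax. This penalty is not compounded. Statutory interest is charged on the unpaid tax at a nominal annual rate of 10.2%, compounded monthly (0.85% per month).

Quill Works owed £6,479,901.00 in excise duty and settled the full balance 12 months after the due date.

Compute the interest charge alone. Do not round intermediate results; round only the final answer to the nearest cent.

Interest: £6,479,901.00 × ((1 + 0.0085)^12 − 1) = £6,479,901.00 × 0.1069062… = £692,741.7667…

£692,741.77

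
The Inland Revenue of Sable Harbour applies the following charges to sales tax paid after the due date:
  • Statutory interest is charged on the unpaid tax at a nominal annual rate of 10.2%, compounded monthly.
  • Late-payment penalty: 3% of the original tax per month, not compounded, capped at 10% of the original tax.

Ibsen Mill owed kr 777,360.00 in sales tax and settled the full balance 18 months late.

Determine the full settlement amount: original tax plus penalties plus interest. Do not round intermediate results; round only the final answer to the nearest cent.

Penalty (uncapped): 18 × 3% × kr 777,360.00 = kr 419,774.40; cap = 10% × kr 777,360.00 = kr 77,736.00 → penalty = kr 77,736.00
Interest (10.2%/yr ÷ 12 = 0.85%/month): kr 777,360.00 × ((1 + 0.0085)^18 − 1) = kr 127,931.4852…
Total = kr 777,360.00 + kr 77,736.0000 + kr 127,931.4852… = kr 983,027.49

kr 983,027.49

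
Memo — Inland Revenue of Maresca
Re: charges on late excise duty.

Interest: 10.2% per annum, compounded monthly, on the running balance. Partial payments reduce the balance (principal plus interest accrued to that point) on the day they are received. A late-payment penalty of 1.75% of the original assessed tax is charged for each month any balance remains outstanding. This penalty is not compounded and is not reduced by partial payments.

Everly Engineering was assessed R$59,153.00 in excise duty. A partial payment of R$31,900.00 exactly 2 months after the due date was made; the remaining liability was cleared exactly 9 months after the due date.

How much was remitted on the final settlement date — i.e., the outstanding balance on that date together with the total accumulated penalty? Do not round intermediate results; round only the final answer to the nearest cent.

R$39,304.61

Monthly rate = 10.2% ÷ 12 = 0.85%
Balance at month 2: R$59,153.0000 × (1 + 0.0085)^2 = R$60,162.8748…
After R$31,900.00 payment: R$60,162.8748… − R$31,900.00 = R$28,262.8748…
Balance at month 9: R$28,262.8748… × (1 + 0.0085)^7 = R$29,988.0104…
Penalty: 9 × 1.75% × R$59,153.00 = R$9,316.60…
Final settlement = outstanding balance + penalty = R$29,988.0104… + R$9,316.60… = R$39,304.61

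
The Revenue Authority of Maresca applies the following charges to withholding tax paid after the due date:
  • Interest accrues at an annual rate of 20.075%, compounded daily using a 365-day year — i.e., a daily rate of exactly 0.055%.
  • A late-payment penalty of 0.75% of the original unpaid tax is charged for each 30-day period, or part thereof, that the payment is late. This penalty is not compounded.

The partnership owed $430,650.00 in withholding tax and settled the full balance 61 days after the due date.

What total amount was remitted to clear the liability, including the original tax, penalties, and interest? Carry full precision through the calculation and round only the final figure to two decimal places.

$455,028.93

Penalty periods: ⌈61/30⌉ = 3; penalty = 3 × 0.75% × $430,650.00 = $9,689.63…
Interest: $430,650.00 × ((1 + 0.00055)^61 − 1) = $430,650.00 × 0.03410961… = $14,689.3039…
Total = $430,650.00 + $9,689.6250 + $14,689.3039… = $455,028.93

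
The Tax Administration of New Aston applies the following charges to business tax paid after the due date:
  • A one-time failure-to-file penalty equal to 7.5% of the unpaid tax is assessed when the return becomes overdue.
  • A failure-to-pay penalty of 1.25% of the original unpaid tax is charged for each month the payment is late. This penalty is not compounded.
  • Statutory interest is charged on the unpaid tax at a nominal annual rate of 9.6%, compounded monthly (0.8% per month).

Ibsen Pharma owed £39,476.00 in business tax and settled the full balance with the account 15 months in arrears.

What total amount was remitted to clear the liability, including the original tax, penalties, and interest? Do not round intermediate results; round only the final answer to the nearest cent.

Failure-to-file penalty: 7.5% × £39,476.00 = £2,960.70
Failure-to-pay penalty = 1.25% × £39,476.00 × 15 mo = £7,401.75
Interest: £39,476.00 × ((1 + 0.008)^15 − 1) = £39,476.00 × 0.1269587… = £5,011.8197…
Total = £39,476.00 + £10,362.4500 + £5,011.8197… = £54,850.27

£54,850.27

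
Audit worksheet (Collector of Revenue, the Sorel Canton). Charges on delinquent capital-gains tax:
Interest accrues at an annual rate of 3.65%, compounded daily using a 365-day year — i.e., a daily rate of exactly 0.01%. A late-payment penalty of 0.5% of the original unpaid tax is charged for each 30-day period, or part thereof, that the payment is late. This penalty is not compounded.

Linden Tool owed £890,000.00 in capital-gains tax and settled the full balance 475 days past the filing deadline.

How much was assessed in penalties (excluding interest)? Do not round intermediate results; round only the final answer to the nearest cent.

Penalty periods: ⌈475/30⌉ = 16; penalty = 16 × 0.5% × £890,000.00 = £71,200.00

£71,200.00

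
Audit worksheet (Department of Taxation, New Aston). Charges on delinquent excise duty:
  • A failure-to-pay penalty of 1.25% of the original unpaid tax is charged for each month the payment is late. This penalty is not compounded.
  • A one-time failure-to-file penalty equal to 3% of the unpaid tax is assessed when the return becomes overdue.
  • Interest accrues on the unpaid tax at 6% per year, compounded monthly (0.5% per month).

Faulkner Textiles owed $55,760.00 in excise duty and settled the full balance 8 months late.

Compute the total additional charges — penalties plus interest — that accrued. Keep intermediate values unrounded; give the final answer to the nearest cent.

Failure-to-file penalty: 3% × $55,760.00 = $1,672.80
Failure-to-pay penalty: 8 × 1.25% × $55,760.00 = $5,576.00
Interest: $55,760.00 × ((1 + 0.005)^8 − 1) = $55,760.00 × 0.0407070… = $2,269.8248…
Penalties + interest = $7,248.8000 + $2,269.8248… = $9,518.62

$9,518.62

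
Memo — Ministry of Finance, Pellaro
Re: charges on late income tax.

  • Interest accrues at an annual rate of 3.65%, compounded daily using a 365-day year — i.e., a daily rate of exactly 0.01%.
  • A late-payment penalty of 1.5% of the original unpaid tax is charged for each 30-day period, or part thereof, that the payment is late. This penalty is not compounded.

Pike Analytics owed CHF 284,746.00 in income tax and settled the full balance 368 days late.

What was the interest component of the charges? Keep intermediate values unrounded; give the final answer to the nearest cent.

Interest: CHF 284,746.00 × ((1 + 0.0001)^368 − 1) = CHF 284,746.00 × 0.03748359… = CHF 10,673.3035…

CHF 10,673.30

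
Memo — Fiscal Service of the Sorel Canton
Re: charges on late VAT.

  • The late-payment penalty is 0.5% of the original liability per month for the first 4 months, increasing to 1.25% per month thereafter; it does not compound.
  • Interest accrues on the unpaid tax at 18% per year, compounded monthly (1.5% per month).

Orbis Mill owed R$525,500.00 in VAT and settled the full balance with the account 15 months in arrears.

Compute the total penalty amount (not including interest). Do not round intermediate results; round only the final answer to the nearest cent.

Penalty, months 1–4: 4 × 0.5% × R$525,500.00 = R$10,510.00
Penalty, months 5–15: 11 × 1.25% × R$525,500.00 = R$72,256.25
Total penalty = R$10,510.00 + R$72,256.25 = R$82,766.25

R$82,766.25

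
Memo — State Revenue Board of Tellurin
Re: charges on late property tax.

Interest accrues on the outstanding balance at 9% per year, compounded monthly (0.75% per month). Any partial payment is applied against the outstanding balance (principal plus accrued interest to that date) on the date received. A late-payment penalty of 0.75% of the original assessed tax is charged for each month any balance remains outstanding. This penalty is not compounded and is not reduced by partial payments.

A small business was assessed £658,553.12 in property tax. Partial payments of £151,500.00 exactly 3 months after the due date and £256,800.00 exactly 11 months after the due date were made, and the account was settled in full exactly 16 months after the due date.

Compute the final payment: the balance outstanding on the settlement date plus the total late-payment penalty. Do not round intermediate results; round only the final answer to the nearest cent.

Balance at month 3: £658,553.1200 × (1 + 0.0075)^3 = £673,481.9739…
After £151,500.00 payment: £673,481.9739… − £151,500.00 = £521,981.9739…
Balance at month 11: £521,981.9739… × (1 + 0.0075)^8 = £554,135.4620…
After £256,800.00 payment: £554,135.4620… − £256,800.00 = £297,335.4620…
Balance at month 16: £297,335.4620… × (1 + 0.0075)^5 = £308,654.0522…
Penalty: 16 × 0.75% × £658,553.12 = £79,026.37…
Final settlement = outstanding balance + penalty = £308,654.0522… + £79,026.37… = £387,680.43

£387,680.43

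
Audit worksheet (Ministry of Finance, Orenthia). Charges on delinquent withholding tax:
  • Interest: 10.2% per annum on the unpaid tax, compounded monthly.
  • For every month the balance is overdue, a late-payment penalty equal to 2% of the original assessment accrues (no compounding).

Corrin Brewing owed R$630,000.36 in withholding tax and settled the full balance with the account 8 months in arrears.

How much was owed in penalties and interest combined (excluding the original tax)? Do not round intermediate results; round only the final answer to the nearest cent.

Late-payment penalty: 8 × 2% × R$630,000.36 = R$100,800.06…
Interest (10.2%/yr ÷ 12 = 0.85%/month): R$630,000.36 × ((1 + 0.0085)^8 − 1) = R$44,136.4133…
Penalties + interest = R$100,800.0576 + R$44,136.4133… = R$144,936.47

R$144,936.47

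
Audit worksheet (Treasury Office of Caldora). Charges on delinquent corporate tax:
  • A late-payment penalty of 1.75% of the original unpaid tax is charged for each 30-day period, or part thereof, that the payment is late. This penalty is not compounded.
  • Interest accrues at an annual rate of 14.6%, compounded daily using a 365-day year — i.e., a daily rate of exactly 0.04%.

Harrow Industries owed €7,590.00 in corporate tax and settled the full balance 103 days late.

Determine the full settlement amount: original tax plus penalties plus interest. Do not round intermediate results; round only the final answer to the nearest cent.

€8,440.47

Penalty periods: ⌈103/30⌉ = 4; penalty = 4 × 1.75% × €7,590.00 = €531.30
Interest: €7,590.00 × ((1 + 0.0004)^103 − 1) = €7,590.00 × 0.04205191… = €319.1740…
Total = €7,590.00 + €531.3000 + €319.1740… = €8,440.47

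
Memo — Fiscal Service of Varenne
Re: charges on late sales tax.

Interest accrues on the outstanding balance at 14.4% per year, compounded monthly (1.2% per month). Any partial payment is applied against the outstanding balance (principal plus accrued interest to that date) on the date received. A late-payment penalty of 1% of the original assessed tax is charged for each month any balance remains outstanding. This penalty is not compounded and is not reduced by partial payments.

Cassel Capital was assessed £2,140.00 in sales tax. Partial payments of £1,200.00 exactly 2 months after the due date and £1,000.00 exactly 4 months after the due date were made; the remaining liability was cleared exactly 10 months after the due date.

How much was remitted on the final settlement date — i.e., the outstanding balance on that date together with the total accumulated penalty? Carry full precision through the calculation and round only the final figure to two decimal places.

Balance at month 2: £2,140.0000 × (1 + 0.012)^2 = £2,191.6682…
After £1,200.00 payment: £2,191.6682… − £1,200.00 = £991.6682…
Balance at month 4: £991.6682… × (1 + 0.012)^2 = £1,015.6110…
After £1,000.00 payment: £1,015.6110… − £1,000.00 = £15.6110…
Balance at month 10: £15.6110… × (1 + 0.012)^6 = £16.7693…
Penalty: 10 × 1% × £2,140.00 = £214.00
Final settlement = outstanding balance + penalty = £16.7693… + £214.00 = £230.77

£230.77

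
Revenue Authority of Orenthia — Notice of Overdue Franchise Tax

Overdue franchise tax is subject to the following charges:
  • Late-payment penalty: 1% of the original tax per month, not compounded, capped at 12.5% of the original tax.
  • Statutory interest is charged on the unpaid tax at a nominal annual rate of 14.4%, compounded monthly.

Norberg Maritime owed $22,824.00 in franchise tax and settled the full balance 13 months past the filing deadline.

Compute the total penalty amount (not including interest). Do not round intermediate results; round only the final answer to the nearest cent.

Penalty (uncapped): 13 × 1% × $22,824.00 = $2,967.12; cap = 12.5% × $22,824.00 = $2,853.00 → penalty = $2,853.00

$2,853.00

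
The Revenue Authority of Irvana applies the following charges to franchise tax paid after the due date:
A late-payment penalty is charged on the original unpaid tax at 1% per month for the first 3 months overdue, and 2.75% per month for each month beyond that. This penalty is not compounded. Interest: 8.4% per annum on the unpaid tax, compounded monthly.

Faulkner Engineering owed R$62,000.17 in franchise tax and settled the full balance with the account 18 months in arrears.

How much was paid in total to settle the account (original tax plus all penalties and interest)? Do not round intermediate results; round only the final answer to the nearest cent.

Penalty, months 1–3: 3 × 1% × R$62,000.17 = R$1,860.01…
Penalty, months 4–18: 15 × 2.75% × R$62,000.17 = R$25,575.07…
Interest (8.4%/yr ÷ 12 = 0.7%/month): R$62,000.17 × ((1 + 0.007)^18 − 1) = R$8,294.6544…
Total = R$62,000.17 + R$27,435.0752… + R$8,294.6544… = R$97,729.90

R$97,729.90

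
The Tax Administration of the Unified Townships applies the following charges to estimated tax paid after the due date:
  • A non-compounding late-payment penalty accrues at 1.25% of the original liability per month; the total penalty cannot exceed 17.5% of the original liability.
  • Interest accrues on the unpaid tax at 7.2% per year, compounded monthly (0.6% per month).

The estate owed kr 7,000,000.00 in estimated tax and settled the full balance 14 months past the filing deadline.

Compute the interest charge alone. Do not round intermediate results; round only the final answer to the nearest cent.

Interest: kr 7,000,000.00 × ((1 + 0.006)^14 − 1) = kr 7,000,000.00 × 0.0873559… = kr 611,491.5590…

kr 611,491.56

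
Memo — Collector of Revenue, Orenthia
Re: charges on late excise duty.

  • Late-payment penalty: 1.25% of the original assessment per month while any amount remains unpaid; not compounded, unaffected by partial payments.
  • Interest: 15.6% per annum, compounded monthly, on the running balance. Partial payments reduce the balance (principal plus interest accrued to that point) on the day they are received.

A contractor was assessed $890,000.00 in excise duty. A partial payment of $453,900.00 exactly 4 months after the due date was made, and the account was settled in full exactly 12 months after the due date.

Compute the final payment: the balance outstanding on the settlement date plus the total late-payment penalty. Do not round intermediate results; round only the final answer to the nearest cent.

Monthly rate = 15.6% ÷ 12 = 1.3%
Balance at month 4: $890,000.0000 × (1 + 0.013)^4 = $937,190.3067…
After $453,900.00 payment: $937,190.3067… − $453,900.00 = $483,290.3067…
Balance at month 12: $483,290.3067… × (1 + 0.013)^8 = $535,899.8649…
Penalty: 12 × 1.25% × $890,000.00 = $133,500.00
Final settlement = outstanding balance + penalty = $535,899.8649… + $133,500.00 = $669,399.86

$669,399.86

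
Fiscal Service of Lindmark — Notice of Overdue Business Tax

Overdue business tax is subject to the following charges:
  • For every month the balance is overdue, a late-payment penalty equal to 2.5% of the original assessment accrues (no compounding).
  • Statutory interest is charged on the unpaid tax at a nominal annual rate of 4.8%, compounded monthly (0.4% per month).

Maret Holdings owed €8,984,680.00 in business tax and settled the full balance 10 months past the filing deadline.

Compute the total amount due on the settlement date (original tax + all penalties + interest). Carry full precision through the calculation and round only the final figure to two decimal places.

€11,596,775.66

Late-payment penalty: 10 × 2.5% × €8,984,680.00 = €2,246,170.00
Interest: €8,984,680.00 × ((1 + 0.004)^10 − 1) = €8,984,680.00 × 0.0407277… = €365,925.6573…
Total = €8,984,680.00 + €2,246,170.0000 + €365,925.6573… = €11,596,775.66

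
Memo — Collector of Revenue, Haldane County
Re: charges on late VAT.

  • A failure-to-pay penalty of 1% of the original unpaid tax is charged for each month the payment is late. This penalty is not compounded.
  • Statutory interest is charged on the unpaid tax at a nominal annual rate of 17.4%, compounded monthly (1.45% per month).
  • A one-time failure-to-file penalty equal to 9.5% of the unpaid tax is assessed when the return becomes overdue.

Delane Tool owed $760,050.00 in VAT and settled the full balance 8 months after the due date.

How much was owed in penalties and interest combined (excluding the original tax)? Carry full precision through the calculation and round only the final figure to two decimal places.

$225,781.10

Failure-to-file penalty: 9.5% × $760,050.00 = $72,204.75
Failure-to-pay penalty = 1% × $760,050.00 × 8 mo = $60,804.00
Interest: $760,050.00 × ((1 + 0.0145)^8 − 1) = $760,050.00 × 0.1220609… = $92,772.3517…
Penalties + interest = $133,008.7500 + $92,772.3517… = $225,781.10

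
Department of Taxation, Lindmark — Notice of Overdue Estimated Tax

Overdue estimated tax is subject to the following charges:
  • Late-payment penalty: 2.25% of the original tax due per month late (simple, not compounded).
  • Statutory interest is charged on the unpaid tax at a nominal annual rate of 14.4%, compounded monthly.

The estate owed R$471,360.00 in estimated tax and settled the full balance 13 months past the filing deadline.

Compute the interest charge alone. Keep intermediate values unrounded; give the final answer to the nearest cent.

R$79,066.57

Interest (14.4%/yr ÷ 12 = 1.2%/month): R$471,360.00 × ((1 + 0.012)^13 − 1) = R$79,066.5673…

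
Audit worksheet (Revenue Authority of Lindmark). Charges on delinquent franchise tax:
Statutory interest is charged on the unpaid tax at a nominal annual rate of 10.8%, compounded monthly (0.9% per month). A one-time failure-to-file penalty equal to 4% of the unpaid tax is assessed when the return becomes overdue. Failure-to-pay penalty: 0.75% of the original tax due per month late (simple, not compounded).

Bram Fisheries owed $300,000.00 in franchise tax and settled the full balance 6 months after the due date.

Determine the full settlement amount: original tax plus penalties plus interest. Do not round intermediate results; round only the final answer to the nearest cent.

Failure-to-file penalty: 4% × $300,000.00 = $12,000.00
Failure-to-pay penalty = 0.75% × $300,000.00 × 6 mo = $13,500.00
Interest: $300,000.00 × ((1 + 0.009)^6 − 1) = $300,000.00 × 0.0552297… = $16,568.9036…
Total = $300,000.00 + $25,500.0000 + $16,568.9036… = $342,068.90

$342,068.90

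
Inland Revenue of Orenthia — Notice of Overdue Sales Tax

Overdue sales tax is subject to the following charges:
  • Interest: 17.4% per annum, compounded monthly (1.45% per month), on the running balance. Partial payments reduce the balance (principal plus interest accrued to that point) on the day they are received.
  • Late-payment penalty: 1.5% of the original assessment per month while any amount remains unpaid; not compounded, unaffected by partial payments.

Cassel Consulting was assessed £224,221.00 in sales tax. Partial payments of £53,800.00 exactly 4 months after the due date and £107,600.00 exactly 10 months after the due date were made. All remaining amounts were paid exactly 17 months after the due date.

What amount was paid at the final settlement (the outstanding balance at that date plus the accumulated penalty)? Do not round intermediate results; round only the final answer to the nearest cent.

Balance at month 4: £224,221.0000 × (1 + 0.0145)^4 = £237,511.4170…
After £53,800.00 payment: £237,511.4170… − £53,800.00 = £183,711.4170…
Balance at month 10: £183,711.4170… × (1 + 0.0145)^6 = £200,285.0140…
After £107,600.00 payment: £200,285.0140… − £107,600.00 = £92,685.0140…
Balance at month 17: £92,685.0140… × (1 + 0.0145)^7 = £102,511.8047…
Penalty: 17 × 1.5% × £224,221.00 = £57,176.36…
Final settlement = outstanding balance + penalty = £102,511.8047… + £57,176.36… = £159,688.16

£159,688.16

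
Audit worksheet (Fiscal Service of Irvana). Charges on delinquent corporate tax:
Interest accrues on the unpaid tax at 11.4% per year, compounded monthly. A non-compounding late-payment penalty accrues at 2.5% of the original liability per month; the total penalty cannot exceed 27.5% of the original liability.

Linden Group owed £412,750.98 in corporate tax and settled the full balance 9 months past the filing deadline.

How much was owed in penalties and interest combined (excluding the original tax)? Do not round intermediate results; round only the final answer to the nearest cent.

£129,530.36

Penalty: 9 × 2.5% × £412,750.98 = £92,868.97… (below the 27.5% cap of £113,506.52…)
Interest (11.4%/yr ÷ 12 = 0.95%/month): £412,750.98 × ((1 + 0.0095)^9 − 1) = £36,661.3905…
Penalties + interest = £92,868.9705 + £36,661.3905… = £129,530.36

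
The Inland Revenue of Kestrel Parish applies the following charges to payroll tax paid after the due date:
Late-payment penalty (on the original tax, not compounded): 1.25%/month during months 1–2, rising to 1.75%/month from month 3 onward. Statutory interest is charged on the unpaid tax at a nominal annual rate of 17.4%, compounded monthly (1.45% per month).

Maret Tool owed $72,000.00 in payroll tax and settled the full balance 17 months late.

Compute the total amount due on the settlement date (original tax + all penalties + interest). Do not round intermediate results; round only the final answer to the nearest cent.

Penalty, months 1–2: 2 × 1.25% × $72,000.00 = $1,800.00
Penalty, months 3–17: 15 × 1.75% × $72,000.00 = $18,900.00
Interest: $72,000.00 × ((1 + 0.0145)^17 − 1) = $72,000.00 × 0.2772764… = $19,963.8977…
Total = $72,000.00 + $20,700.0000 + $19,963.8977… = $112,663.90

$112,663.90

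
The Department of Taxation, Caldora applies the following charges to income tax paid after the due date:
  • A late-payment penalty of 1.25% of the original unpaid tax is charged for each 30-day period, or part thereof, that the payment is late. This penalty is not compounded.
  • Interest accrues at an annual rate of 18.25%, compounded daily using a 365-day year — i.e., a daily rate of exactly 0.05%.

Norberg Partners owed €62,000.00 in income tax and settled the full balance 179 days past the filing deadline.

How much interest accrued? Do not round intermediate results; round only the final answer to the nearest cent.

€5,803.38

Interest: €62,000.00 × ((1 + 0.0005)^179 − 1) = €62,000.00 × 0.09360287… = €5,803.3781…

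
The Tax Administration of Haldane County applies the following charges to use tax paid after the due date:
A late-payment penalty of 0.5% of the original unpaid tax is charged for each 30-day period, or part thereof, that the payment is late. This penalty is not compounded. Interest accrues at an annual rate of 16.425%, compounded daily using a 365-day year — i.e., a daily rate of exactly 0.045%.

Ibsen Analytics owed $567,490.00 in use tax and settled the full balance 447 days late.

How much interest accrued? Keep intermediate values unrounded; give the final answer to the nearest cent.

Interest: $567,490.00 × ((1 + 0.00045)^447 − 1) = $567,490.00 × 0.22275285… = $126,410.0173…

$126,410.02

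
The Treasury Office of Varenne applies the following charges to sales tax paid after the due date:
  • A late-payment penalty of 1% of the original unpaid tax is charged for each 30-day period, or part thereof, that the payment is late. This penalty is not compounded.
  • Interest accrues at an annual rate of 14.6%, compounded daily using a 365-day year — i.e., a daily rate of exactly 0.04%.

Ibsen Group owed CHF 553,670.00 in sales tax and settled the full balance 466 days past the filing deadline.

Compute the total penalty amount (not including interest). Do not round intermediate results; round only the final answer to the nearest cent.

CHF 88,587.20

Penalty periods: ⌈466/30⌉ = 16; penalty = 16 × 1% × CHF 553,670.00 = CHF 88,587.20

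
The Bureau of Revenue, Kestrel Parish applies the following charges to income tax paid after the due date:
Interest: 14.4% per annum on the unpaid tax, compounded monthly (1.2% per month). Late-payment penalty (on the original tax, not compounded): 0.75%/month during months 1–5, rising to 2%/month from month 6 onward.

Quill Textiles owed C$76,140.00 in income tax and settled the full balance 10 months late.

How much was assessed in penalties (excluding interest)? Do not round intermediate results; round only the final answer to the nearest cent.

Penalty, months 1–5: 5 × 0.75% × C$76,140.00 = C$2,855.25
Penalty, months 6–10: 5 × 2% × C$76,140.00 = C$7,614.00
Total penalty = C$2,855.25 + C$7,614.00 = C$10,469.25

C$10,469.25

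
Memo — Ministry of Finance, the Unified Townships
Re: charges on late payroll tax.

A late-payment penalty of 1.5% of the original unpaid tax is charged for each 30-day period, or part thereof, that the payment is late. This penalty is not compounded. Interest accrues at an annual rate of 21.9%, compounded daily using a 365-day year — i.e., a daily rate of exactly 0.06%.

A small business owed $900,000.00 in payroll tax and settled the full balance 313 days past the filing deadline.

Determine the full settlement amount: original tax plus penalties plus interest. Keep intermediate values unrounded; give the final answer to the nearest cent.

$1,234,371.80

Penalty periods: ⌈313/30⌉ = 11; penalty = 11 × 1.5% × $900,000.00 = $148,500.00
Interest: $900,000.00 × ((1 + 0.0006)^313 − 1) = $900,000.00 × 0.20652422… = $185,871.8002…
Total = $900,000.00 + $148,500.0000 + $185,871.8002… = $1,234,371.80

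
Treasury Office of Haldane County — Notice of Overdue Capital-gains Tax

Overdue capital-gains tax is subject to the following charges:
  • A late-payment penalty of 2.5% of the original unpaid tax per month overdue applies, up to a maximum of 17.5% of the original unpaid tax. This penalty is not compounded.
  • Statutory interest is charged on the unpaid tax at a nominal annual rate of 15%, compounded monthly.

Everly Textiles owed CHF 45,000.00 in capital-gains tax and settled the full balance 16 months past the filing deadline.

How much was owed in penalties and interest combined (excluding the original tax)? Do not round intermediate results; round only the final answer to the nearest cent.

Penalty (uncapped): 16 × 2.5% × CHF 45,000.00 = CHF 18,000.00; cap = 17.5% × CHF 45,000.00 = CHF 7,875.00 → penalty = CHF 7,875.00
Interest (15%/yr ÷ 12 = 1.25%/month): CHF 45,000.00 × ((1 + 0.0125)^16 − 1) = CHF 9,895.0296…
Penalties + interest = CHF 7,875.0000 + CHF 9,895.0296… = CHF 17,770.03

CHF 17,770.03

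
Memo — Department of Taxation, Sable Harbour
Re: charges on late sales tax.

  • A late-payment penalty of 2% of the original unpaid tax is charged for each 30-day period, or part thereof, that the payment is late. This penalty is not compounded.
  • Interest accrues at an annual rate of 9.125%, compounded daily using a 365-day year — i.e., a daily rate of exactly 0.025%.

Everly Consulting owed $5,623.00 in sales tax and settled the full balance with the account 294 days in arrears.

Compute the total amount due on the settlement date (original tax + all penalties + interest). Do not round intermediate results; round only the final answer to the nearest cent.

Penalty periods: ⌈294/30⌉ = 10; penalty = 10 × 2% × $5,623.00 = $1,124.60
Interest: $5,623.00 × ((1 + 0.00025)^294 − 1) = $5,623.00 × 0.07625865… = $428.8024…
Total = $5,623.00 + $1,124.6000 + $428.8024… = $7,176.40

$7,176.40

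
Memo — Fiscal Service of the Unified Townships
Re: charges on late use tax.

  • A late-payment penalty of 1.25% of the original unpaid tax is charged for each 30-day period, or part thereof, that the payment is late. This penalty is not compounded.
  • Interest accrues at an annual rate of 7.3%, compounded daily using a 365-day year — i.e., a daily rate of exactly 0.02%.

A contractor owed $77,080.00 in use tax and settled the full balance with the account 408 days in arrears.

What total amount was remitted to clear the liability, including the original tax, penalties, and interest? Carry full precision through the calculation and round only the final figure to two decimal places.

$97,121.79

Penalty periods: ⌈408/30⌉ = 14; penalty = 14 × 1.25% × $77,080.00 = $13,489.00
Interest: $77,080.00 × ((1 + 0.0002)^408 − 1) = $77,080.00 × 0.08501286… = $6,552.7914…
Total = $77,080.00 + $13,489.0000 + $6,552.7914… = $97,121.79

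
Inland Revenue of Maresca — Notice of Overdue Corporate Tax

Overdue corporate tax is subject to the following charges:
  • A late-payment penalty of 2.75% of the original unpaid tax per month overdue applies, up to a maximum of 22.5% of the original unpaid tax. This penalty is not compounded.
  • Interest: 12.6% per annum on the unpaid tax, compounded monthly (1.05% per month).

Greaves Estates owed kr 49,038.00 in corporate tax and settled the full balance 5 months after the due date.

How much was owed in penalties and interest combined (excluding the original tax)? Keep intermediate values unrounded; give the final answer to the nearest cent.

kr 9,371.86

Penalty: 5 × 2.75% × kr 49,038.00 = kr 6,742.73… (below the 22.5% cap of kr 11,033.55)
Interest: kr 49,038.00 × ((1 + 0.0105)^5 − 1) = kr 49,038.00 × 0.0536141… = kr 2,629.1301…
Penalties + interest = kr 6,742.7250 + kr 2,629.1301… = kr 9,371.86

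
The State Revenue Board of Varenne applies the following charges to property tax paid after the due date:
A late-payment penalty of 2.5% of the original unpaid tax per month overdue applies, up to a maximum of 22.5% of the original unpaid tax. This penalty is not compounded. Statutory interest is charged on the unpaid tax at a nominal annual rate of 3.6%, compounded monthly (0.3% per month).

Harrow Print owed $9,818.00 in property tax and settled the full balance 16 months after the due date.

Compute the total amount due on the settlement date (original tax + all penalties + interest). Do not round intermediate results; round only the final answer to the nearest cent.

$12,509.07

Penalty (uncapped): 16 × 2.5% × $9,818.00 = $3,927.20; cap = 22.5% × $9,818.00 = $2,209.05 → penalty = $2,209.05
Interest: $9,818.00 × ((1 + 0.003)^16 − 1) = $9,818.00 × 0.0490953… = $482.0173…
Total = $9,818.00 + $2,209.0500 + $482.0173… = $12,509.07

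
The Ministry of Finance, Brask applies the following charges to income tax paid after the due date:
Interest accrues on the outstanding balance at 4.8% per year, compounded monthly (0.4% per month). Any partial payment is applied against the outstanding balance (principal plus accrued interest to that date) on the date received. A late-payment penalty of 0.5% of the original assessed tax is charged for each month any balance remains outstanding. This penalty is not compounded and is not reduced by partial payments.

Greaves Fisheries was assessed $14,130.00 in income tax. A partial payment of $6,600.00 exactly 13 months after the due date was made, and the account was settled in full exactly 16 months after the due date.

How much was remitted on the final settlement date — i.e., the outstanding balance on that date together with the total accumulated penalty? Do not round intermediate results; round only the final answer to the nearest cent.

Balance at month 13: $14,130.0000 × (1 + 0.004)^13 = $14,882.6555…
After $6,600.00 payment: $14,882.6555… − $6,600.00 = $8,282.6555…
Balance at month 16: $8,282.6555… × (1 + 0.004)^3 = $8,382.4454…
Penalty: 16 × 0.5% × $14,130.00 = $1,130.40
Final settlement = outstanding balance + penalty = $8,382.4454… + $1,130.40 = $9,512.85

$9,512.85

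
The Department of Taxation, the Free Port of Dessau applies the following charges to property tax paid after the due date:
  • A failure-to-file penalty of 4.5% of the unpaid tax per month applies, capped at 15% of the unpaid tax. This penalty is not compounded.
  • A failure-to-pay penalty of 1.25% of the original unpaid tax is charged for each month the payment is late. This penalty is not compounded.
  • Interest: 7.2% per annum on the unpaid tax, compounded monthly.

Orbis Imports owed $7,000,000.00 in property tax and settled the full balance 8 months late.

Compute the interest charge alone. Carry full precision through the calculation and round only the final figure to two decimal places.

Interest (7.2%/yr ÷ 12 = 0.6%/month): $7,000,000.00 × ((1 + 0.006)^8 − 1) = $343,141.3101…

$343,141.31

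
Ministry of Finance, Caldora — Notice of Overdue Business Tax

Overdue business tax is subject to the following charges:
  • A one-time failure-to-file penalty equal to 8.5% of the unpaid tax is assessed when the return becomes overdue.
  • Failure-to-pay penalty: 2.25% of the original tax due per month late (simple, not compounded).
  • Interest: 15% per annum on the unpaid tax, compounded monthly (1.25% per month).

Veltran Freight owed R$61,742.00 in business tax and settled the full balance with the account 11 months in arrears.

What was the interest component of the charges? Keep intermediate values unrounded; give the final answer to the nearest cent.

R$9,040.52

Interest: R$61,742.00 × ((1 + 0.0125)^11 − 1) = R$61,742.00 × 0.1464242… = R$9,040.5239…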